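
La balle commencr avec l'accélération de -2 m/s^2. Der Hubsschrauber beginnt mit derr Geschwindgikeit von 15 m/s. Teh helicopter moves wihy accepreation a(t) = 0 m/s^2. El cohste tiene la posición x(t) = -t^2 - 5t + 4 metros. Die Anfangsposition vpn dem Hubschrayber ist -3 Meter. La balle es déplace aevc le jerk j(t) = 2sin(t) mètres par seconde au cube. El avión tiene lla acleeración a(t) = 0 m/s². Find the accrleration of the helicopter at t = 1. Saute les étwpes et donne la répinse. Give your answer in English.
a(1) = 0.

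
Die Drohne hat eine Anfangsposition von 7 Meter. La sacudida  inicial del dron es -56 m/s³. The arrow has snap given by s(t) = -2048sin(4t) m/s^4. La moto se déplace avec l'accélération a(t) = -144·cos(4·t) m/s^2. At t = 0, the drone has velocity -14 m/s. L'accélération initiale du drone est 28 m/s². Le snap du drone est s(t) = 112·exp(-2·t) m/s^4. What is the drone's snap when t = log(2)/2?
We have snap s(t) = 112·exp(-2·t). Substituting t = log(2)/2: s(log(2)/2) = 56.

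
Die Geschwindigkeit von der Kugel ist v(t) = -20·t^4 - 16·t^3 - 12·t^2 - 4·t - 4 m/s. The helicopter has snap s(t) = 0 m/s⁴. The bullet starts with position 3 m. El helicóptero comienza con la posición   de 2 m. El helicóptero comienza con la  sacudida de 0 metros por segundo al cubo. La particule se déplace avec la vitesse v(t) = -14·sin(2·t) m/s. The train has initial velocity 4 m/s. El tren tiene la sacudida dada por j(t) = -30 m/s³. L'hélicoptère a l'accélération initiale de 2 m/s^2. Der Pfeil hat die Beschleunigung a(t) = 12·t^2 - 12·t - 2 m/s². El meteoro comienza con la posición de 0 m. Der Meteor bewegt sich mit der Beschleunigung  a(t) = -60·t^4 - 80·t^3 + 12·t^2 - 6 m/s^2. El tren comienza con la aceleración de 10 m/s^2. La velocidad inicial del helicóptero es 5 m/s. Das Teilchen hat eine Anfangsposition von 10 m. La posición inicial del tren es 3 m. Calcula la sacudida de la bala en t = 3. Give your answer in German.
Um dies zu lösen, müssen wir 2 Ableitungen unserer Gleichung für die Geschwindigkeit v(t) = -20·t^4 - 16·t^3 - 12·t^2 - 4·t - 4 nehmen. Die Ableitung von der Geschwindigkeit ergibt die Beschleunigung: a(t) = -80·t^3 - 48·t^2 - 24·t - 4. Mit d/dt von a(t) finden wir j(t) = -240·t^2 - 96·t - 24. Aus der Gleichung für den Ruck j(t) = -240·t^2 - 96·t - 24, setzen wir t = 3 ein und erhalten j = -2472.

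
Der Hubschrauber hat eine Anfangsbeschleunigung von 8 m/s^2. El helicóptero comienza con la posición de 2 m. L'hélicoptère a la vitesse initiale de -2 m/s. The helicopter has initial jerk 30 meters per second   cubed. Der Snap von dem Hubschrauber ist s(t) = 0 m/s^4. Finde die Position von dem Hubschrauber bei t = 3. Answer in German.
Wir müssen das Integral unserer Gleichung für den Snap s(t) = 0 4-mal finden. Mit ∫s(t)dt und Anwendung von j(0) = 30, finden wir j(t) = 30. Das Integral von dem Ruck ist die Beschleunigung. Mit a(0) = 8 erhalten wir a(t) = 30·t + 8. Durch Integration von der Beschleunigung und Verwendung der Anfangsbedingung v(0) = -2, erhalten wir v(t) = 15·t^2 + 8·t - 2. Das Integral von der Geschwindigkeit, mit x(0) = 2, ergibt die Position: x(t) = 5·t^3 + 4·t^2 - 2·t + 2. Mit x(t) = 5·t^3 + 4·t^2 - 2·t + 2 und Einsetzen von t = 3, finden wir x = 167.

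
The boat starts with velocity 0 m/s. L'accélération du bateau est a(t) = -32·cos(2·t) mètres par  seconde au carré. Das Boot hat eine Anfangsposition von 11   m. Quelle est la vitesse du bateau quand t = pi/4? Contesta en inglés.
To solve this, we need to take 1 integral of our acceleration equation a(t) = -32·cos(2·t). Integrating acceleration and using the initial condition v(0) = 0, we get v(t) = -16·sin(2·t). From the given velocity equation v(t) = -16·sin(2·t), we substitute t = pi/4 to get v = -16.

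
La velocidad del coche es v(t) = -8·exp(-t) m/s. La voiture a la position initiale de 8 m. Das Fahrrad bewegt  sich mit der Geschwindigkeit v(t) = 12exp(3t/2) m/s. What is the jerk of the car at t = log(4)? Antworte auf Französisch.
Nous devons dériver notre équation de la vitesse v(t) = -8·exp(-t) 2 fois. La dérivée de la vitesse donne l'accélération: a(t) = 8·exp(-t). La dérivée de l'accélération donne le jerk: j(t) = -8·exp(-t). En utilisant j(t) = -8·exp(-t) et en substituant t = log(4), nous trouvons j = -2.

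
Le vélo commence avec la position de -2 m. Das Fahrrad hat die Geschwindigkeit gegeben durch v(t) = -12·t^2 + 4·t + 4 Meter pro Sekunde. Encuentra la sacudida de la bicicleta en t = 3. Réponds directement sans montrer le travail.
La respuesta es -24.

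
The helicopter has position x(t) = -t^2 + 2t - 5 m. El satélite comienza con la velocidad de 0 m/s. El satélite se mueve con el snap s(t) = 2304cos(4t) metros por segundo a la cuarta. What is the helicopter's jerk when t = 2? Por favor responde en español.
Para resolver esto, necesitamos tomar 3 derivadas de nuestra ecuación de la posición x(t) = -t^2 + 2·t - 5. Derivando la posición, obtenemos la velocidad: v(t) = 2 - 2·t. La derivada de la velocidad da la aceleración: a(t) = -2. Derivando la aceleración, obtenemos la sacudida: j(t) = 0. Tenemos la sacudida j(t) = 0. Sustituyendo t = 2: j(2) = 0.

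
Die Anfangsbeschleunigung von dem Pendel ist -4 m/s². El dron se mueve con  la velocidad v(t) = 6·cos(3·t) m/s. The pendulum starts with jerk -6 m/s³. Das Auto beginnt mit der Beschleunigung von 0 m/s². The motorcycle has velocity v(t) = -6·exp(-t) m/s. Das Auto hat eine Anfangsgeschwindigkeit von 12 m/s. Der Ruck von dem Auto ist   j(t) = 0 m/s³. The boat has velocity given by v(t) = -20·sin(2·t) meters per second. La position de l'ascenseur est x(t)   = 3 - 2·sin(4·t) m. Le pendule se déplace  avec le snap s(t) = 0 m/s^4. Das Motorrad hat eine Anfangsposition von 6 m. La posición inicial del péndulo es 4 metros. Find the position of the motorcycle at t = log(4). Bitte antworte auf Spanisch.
Partiendo de la velocidad v(t) = -6·exp(-t), tomamos 1 antiderivada. La integral de la velocidad, con x(0) = 6, da la posición: x(t) = 6·exp(-t). Usando x(t) = 6·exp(-t) y sustituyendo t = log(4), encontramos x = 3/2.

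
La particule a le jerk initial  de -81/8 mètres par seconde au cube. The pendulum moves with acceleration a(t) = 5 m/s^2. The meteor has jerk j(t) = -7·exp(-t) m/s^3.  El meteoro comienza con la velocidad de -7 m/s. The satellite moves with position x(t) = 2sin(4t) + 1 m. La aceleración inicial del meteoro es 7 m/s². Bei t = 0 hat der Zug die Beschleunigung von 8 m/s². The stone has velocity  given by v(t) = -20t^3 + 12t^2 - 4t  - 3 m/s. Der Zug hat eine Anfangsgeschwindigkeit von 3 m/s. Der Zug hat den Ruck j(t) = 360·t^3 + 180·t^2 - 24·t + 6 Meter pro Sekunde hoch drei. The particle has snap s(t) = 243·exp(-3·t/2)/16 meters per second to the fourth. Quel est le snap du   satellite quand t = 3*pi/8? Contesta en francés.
En partant de la position x(t) = 2·sin(4·t) + 1, nous prenons 4 dérivées. En prenant d/dt de x(t), nous trouvons v(t) = 8·cos(4·t). En prenant d/dt de v(t), nous trouvons a(t) = -32·sin(4·t). En prenant d/dt de a(t), nous trouvons j(t) = -128·cos(4·t). En prenant d/dt de j(t), nous trouvons s(t) = 512·sin(4·t). Nous avons le snap s(t) = 512·sin(4·t). En substituant t = 3*pi/8: s(3*pi/8) = -512.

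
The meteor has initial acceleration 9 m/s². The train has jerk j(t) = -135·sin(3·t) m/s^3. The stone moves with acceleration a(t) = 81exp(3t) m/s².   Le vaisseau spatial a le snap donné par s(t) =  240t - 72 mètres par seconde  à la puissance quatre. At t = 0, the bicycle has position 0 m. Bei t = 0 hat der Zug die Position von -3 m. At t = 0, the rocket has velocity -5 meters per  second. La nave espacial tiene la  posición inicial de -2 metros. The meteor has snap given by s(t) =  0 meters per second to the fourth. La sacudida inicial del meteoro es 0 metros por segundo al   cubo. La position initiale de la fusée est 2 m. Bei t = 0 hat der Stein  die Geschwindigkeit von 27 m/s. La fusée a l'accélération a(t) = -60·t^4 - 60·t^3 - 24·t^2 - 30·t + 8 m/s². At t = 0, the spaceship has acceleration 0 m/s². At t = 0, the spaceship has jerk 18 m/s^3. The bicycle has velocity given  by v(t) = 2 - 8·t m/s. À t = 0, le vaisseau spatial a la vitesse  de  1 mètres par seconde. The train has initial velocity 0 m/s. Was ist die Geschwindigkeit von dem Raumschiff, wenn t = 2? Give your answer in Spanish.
Para resolver esto, necesitamos tomar 3 integrales de nuestra ecuación del snap s(t) = 240·t - 72. La antiderivada del snap, con j(0) = 18, da la sacudida: j(t) = 120·t^2 - 72·t + 18. Tomando ∫j(t)dt y aplicando a(0) = 0, encontramos a(t) = 2·t·(20·t^2 - 18·t + 9). Integrando la aceleración y usando la condición inicial v(0) = 1, obtenemos v(t) = 10·t^4 - 12·t^3 + 9·t^2 + 1. Tenemos la velocidad v(t) = 10·t^4 - 12·t^3 + 9·t^2 + 1. Sustituyendo t = 2: v(2) = 101.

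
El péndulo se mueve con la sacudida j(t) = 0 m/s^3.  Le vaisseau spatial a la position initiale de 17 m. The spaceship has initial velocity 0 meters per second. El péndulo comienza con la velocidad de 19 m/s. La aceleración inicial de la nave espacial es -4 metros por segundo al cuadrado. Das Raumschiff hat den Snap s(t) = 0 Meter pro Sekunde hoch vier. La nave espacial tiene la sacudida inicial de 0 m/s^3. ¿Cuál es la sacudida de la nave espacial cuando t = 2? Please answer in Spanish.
Partiendo del snap s(t) = 0, tomamos 1 antiderivada. Integrando el snap y usando la condición inicial j(0) = 0, obtenemos j(t) = 0. Tenemos la sacudida j(t) = 0. Sustituyendo t = 2: j(2) = 0.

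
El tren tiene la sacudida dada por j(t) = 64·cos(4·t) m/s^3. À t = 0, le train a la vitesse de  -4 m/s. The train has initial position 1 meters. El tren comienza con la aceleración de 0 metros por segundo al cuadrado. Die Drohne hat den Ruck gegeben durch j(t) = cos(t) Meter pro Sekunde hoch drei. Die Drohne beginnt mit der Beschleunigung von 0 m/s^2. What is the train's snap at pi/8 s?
To solve this, we need to take 1 derivative of our jerk equation j(t) = 64·cos(4·t). Differentiating jerk, we get snap: s(t) = -256·sin(4·t). Using s(t) = -256·sin(4·t) and substituting t = pi/8, we find s = -256.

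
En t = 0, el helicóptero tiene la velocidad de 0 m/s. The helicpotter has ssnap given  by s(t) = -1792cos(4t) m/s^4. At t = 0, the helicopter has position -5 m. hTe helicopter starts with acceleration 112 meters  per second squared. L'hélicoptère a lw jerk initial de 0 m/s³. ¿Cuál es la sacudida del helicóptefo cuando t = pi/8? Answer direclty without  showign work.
La respuesta es -448.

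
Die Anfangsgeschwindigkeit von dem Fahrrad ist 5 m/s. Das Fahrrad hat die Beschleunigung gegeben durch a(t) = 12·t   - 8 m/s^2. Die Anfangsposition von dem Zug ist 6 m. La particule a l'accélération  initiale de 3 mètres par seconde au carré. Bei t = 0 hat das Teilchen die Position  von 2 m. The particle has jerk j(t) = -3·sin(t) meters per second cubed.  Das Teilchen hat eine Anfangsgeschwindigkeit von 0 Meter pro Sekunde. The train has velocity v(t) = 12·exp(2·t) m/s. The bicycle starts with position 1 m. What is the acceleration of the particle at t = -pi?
We must find the antiderivative of our jerk equation j(t) = -3·sin(t) 1 time. The integral of jerk, with a(0) = 3, gives acceleration: a(t) = 3·cos(t). Using a(t) = 3·cos(t) and substituting t = -pi, we find a = -3.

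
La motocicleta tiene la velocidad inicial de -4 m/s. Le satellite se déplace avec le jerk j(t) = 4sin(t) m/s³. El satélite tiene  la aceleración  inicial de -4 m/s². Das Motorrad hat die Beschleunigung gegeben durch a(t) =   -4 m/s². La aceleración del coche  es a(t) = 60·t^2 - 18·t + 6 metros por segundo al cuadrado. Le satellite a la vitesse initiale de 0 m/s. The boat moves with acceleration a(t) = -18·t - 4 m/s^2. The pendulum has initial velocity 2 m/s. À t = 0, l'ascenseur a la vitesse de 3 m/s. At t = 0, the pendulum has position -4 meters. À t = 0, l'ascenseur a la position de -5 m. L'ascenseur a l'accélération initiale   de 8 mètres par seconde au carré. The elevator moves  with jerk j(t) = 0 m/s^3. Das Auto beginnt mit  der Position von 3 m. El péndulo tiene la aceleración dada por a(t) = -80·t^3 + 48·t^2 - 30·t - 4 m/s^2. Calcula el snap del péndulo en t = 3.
Partiendo de la aceleración a(t) = -80·t^3 + 48·t^2 - 30·t - 4, tomamos 2 derivadas. La derivada de la aceleración da la sacudida: j(t) = -240·t^2 + 96·t - 30. Derivando la sacudida, obtenemos el snap: s(t) = 96 - 480·t. De la ecuación del snap s(t) = 96 - 480·t, sustituimos t = 3 para obtener s = -1344.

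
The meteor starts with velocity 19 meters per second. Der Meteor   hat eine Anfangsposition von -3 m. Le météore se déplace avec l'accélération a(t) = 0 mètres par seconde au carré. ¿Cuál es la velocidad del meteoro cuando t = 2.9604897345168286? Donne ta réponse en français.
Pour résoudre ceci, nous devons prendre 1 primitive de notre équation de l'accélération a(t) = 0. La primitive de l'accélération, avec v(0) = 19, donne la vitesse: v(t) = 19. De l'équation de la vitesse v(t) = 19, nous substituons t = 2.9604897345168286 pour obtenir v = 19.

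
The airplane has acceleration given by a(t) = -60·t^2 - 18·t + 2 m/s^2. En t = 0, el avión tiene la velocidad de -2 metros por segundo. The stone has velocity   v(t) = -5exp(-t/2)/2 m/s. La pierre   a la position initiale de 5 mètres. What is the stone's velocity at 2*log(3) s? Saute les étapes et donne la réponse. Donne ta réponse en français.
La réponse est -5/6.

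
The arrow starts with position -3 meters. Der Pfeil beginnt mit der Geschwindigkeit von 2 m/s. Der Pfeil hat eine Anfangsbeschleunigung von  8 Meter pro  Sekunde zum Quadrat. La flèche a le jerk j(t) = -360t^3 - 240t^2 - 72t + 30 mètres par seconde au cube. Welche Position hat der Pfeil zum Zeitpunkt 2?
Wir müssen das Integral unserer Gleichung für den Ruck j(t) = -360·t^3 - 240·t^2 - 72·t + 30 3-mal finden. Das Integral von dem Ruck, mit a(0) = 8, ergibt die Beschleunigung: a(t) = -90·t^4 - 80·t^3 - 36·t^2 + 30·t + 8. Die Stammfunktion von der Beschleunigung, mit v(0) = 2, ergibt die Geschwindigkeit: v(t) = -18·t^5 - 20·t^4 - 12·t^3 + 15·t^2 + 8·t + 2. Durch Integration von der Geschwindigkeit und Verwendung der Anfangsbedingung x(0) = -3, erhalten wir x(t) = -3·t^6 - 4·t^5 - 3·t^4 + 5·t^3 + 4·t^2 + 2·t - 3. Aus der Gleichung für die Position x(t) = -3·t^6 - 4·t^5 - 3·t^4 + 5·t^3 + 4·t^2 + 2·t - 3, setzen wir t = 2 ein und erhalten x = -311.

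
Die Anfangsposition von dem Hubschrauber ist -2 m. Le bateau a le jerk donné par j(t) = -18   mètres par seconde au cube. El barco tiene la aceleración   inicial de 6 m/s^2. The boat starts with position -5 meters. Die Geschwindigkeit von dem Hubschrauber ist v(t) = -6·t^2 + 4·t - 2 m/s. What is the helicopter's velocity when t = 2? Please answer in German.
Mit v(t) = -6·t^2 + 4·t - 2 und Einsetzen von t = 2, finden wir v = -18.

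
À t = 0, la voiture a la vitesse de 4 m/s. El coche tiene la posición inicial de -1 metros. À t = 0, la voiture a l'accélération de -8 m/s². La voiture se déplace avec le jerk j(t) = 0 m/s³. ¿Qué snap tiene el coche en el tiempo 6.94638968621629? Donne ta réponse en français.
Nous devons dériver notre équation du jerk j(t) = 0 1 fois. La dérivée du jerk donne le snap: s(t) = 0. Nous avons le snap s(t) = 0. En substituant t = 6.94638968621629: s(6.94638968621629) = 0.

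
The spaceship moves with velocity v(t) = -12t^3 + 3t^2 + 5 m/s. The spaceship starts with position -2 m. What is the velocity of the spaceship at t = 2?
Using v(t) = -12·t^3 + 3·t^2 + 5 and substituting t = 2, we find v = -79.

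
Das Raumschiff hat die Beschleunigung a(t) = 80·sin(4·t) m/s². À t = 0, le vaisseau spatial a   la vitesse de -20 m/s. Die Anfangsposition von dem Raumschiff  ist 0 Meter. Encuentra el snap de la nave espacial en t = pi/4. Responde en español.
Para resolver esto, necesitamos tomar 2 derivadas de nuestra ecuación de la aceleración a(t) = 80·sin(4·t). Tomando d/dt de a(t), encontramos j(t) = 320·cos(4·t). La derivada de la sacudida da el snap: s(t) = -1280·sin(4·t). Tenemos el snap s(t) = -1280·sin(4·t). Sustituyendo t = pi/4: s(pi/4) = 0.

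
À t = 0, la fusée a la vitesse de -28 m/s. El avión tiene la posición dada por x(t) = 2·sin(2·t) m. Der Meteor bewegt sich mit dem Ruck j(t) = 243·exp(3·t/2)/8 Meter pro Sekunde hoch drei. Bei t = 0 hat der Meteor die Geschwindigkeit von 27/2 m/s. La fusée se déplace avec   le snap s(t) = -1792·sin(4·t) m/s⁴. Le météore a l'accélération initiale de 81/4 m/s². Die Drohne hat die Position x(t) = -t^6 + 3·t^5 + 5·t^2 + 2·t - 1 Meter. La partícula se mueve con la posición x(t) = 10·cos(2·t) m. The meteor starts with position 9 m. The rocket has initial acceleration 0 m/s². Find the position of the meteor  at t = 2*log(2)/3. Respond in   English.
We must find the antiderivative of our jerk equation j(t) = 243·exp(3·t/2)/8 3 times. Integrating jerk and using the initial condition a(0) = 81/4, we get a(t) = 81·exp(3·t/2)/4. The antiderivative of acceleration, with v(0) = 27/2, gives velocity: v(t) = 27·exp(3·t/2)/2. Finding the integral of v(t) and using x(0) = 9: x(t) = 9·exp(3·t/2). From the given position equation x(t) = 9·exp(3·t/2), we substitute t = 2*log(2)/3 to get x = 18.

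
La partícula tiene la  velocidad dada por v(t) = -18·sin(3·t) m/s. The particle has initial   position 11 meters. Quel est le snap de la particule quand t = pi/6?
En partant de la vitesse v(t) = -18·sin(3·t), nous prenons 3 dérivées. En dérivant la vitesse, nous obtenons l'accélération: a(t) = -54·cos(3·t). En prenant d/dt de a(t), nous trouvons j(t) = 162·sin(3·t). En prenant d/dt de j(t), nous trouvons s(t) = 486·cos(3·t). De l'équation du snap s(t) = 486·cos(3·t), nous substituons t = pi/6 pour obtenir s = 0.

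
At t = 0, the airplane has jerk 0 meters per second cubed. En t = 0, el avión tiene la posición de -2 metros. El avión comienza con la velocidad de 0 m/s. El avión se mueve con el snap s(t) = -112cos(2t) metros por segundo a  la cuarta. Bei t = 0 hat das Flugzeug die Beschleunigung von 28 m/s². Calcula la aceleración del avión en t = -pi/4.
Partiendo del snap s(t) = -112·cos(2·t), tomamos 2 antiderivadas. La integral del snap, con j(0) = 0, da la sacudida: j(t) = -56·sin(2·t). Tomando ∫j(t)dt y aplicando a(0) = 28, encontramos a(t) = 28·cos(2·t). Tenemos la aceleración a(t) = 28·cos(2·t). Sustituyendo t = -pi/4: a(-pi/4) = 0.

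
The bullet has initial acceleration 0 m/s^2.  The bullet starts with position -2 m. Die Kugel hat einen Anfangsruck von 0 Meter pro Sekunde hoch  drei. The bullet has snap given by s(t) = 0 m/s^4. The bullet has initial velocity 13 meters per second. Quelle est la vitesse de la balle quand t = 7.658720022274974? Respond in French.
En partant du snap s(t) = 0, nous prenons 3 primitives. La primitive du snap est le jerk. En utilisant j(0) = 0, nous obtenons j(t) = 0. La primitive du jerk, avec a(0) = 0, donne l'accélération: a(t) = 0. En prenant ∫a(t)dt et en appliquant v(0) = 13, nous trouvons v(t) = 13. De l'équation de la vitesse v(t) = 13, nous substituons t = 7.658720022274974 pour obtenir v = 13.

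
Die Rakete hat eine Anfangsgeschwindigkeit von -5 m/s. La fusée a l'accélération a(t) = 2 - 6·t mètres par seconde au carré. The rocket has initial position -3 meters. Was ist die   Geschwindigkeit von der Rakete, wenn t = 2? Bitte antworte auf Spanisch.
Para resolver esto, necesitamos tomar 1 integral de nuestra ecuación de la aceleración a(t) = 2 - 6·t. La integral de la aceleración es la velocidad. Usando v(0) = -5, obtenemos v(t) = -3·t^2 + 2·t - 5. Usando v(t) = -3·t^2 + 2·t - 5 y sustituyendo t = 2, encontramos v = -13.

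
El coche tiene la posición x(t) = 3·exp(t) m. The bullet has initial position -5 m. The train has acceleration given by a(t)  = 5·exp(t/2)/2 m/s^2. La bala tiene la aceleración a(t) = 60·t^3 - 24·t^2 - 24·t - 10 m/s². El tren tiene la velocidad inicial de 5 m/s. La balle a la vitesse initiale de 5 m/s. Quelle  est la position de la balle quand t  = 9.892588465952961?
En partant de l'accélération a(t) = 60·t^3 - 24·t^2 - 24·t - 10, nous prenons 2 primitives. En intégrant l'accélération et en utilisant la condition initiale v(0) = 5, nous obtenons v(t) = 15·t^4 - 8·t^3 - 12·t^2 - 10·t + 5. En prenant ∫v(t)dt et en appliquant x(0) = -5, nous trouvons x(t) = 3·t^5 - 2·t^4 - 4·t^3 - 5·t^2 + 5·t - 5. De l'équation de la position x(t) = 3·t^5 - 2·t^4 - 4·t^3 - 5·t^2 + 5·t - 5, nous substituons t = 9.892588465952961 pour obtenir x = 260758.896446829.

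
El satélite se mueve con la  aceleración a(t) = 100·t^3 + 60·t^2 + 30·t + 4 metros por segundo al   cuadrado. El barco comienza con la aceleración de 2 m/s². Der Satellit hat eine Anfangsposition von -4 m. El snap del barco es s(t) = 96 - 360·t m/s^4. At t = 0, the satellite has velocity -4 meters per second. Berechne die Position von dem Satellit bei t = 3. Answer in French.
Nous devons trouver la primitive de notre équation de l'accélération a(t) = 100·t^3 + 60·t^2 + 30·t + 4 2 fois. En prenant ∫a(t)dt et en appliquant v(0) = -4, nous trouvons v(t) = 25·t^4 + 20·t^3 + 15·t^2 + 4·t - 4. La primitive de la vitesse est la position. En utilisant x(0) = -4, nous obtenons x(t) = 5·t^5 + 5·t^4 + 5·t^3 + 2·t^2 - 4·t - 4. En utilisant x(t) = 5·t^5 + 5·t^4 + 5·t^3 + 2·t^2 - 4·t - 4 et en substituant t = 3, nous trouvons x = 1757.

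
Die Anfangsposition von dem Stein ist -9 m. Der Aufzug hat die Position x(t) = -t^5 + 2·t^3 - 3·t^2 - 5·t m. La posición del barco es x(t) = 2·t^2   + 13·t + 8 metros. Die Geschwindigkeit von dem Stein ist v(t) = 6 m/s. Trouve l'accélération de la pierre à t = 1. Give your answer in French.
Pour résoudre ceci, nous devons prendre 1 dérivée de notre équation de la vitesse v(t) = 6. En prenant d/dt de v(t), nous trouvons a(t) = 0. En utilisant a(t) = 0 et en substituant t = 1, nous trouvons a = 0.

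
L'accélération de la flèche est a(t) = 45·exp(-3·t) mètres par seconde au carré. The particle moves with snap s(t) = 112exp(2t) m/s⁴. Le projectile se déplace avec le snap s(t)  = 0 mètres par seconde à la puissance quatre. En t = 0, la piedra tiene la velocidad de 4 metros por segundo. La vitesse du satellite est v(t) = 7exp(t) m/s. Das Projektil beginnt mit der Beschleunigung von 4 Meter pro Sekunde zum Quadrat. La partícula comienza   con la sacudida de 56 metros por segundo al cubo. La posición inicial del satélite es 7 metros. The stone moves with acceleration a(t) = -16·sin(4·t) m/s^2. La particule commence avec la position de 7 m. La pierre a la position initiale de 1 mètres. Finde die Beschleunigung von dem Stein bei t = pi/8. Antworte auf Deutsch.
Wir haben die Beschleunigung a(t) = -16·sin(4·t). Durch Einsetzen von t = pi/8: a(pi/8) = -16.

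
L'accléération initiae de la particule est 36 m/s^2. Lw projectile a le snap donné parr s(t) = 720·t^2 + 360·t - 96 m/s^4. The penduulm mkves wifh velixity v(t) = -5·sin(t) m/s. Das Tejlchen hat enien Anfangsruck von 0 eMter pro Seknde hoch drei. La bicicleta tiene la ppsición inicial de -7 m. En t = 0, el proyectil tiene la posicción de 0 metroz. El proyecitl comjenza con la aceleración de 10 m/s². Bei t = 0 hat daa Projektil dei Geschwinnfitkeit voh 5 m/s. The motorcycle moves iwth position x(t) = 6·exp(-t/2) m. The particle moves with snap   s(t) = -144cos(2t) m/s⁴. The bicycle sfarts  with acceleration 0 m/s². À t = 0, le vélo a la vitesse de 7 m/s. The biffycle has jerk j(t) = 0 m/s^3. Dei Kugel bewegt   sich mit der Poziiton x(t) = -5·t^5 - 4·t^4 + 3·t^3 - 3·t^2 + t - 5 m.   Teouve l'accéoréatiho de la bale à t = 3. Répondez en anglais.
We must differentiate our position equation x(t) = -5·t^5 - 4·t^4 + 3·t^3 - 3·t^2 + t - 5 2 times. The derivative of position gives velocity: v(t) = -25·t^4 - 16·t^3 + 9·t^2 - 6·t + 1. Differentiating velocity, we get acceleration: a(t) = -100·t^3 - 48·t^2 + 18·t - 6. From the given acceleration equation a(t) = -100·t^3 - 48·t^2 + 18·t - 6, we substitute t = 3 to get a = -3084.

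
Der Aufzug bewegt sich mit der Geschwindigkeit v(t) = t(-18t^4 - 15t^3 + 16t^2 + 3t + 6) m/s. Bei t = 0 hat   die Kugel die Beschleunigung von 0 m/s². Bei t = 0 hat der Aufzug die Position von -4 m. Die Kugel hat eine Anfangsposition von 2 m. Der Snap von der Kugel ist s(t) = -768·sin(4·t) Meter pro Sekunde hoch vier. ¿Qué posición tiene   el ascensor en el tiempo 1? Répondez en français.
Nous devons intégrer notre équation de la vitesse v(t) = t·(-18·t^4 - 15·t^3 + 16·t^2 + 3·t + 6) 1 fois. L'intégrale de la vitesse, avec x(0) = -4, donne la position: x(t) = -3·t^6 - 3·t^5 + 4·t^4 + t^3 + 3·t^2 - 4. Nous avons la position x(t) = -3·t^6 - 3·t^5 + 4·t^4 + t^3 + 3·t^2 - 4. En substituant t = 1: x(1) = -2.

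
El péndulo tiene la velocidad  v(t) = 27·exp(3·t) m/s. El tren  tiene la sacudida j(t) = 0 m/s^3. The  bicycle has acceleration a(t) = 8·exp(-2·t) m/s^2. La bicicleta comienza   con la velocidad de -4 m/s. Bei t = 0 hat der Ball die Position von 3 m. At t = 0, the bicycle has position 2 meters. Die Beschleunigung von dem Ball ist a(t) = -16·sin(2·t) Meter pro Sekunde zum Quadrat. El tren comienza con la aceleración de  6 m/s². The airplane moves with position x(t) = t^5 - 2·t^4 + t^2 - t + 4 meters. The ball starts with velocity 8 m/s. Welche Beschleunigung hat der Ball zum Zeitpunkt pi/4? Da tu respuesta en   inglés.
We have acceleration a(t) = -16·sin(2·t). Substituting t = pi/4: a(pi/4) = -16.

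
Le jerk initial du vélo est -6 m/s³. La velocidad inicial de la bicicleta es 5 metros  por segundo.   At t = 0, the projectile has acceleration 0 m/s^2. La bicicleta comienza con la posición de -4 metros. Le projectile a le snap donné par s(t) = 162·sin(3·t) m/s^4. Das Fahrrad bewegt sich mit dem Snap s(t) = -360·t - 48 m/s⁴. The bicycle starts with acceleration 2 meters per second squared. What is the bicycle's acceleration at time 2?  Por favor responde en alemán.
Um dies zu lösen, müssen wir 2 Integrale unserer Gleichung für den Snap s(t) = -360·t - 48 finden. Durch Integration von dem Snap und Verwendung der Anfangsbedingung j(0) = -6, erhalten wir j(t) = -180·t^2 - 48·t - 6. Das Integral von dem Ruck ist die Beschleunigung. Mit a(0) = 2 erhalten wir a(t) = -60·t^3 - 24·t^2 - 6·t + 2. Aus der Gleichung für die Beschleunigung a(t) = -60·t^3 - 24·t^2 - 6·t + 2, setzen wir t = 2 ein und erhalten a = -586.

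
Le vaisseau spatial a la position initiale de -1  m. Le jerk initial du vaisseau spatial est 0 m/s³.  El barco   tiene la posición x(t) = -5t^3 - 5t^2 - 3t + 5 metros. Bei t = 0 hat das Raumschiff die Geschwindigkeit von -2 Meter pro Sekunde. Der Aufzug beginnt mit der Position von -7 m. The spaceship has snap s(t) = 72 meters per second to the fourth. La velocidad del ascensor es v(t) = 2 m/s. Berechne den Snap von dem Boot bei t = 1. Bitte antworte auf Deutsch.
Um dies zu lösen, müssen wir 4 Ableitungen unserer Gleichung für die Position x(t) = -5·t^3 - 5·t^2 - 3·t + 5 nehmen. Mit d/dt von x(t) finden wir v(t) = -15·t^2 - 10·t - 3. Durch Ableiten von der Geschwindigkeit erhalten wir die Beschleunigung: a(t) = -30·t - 10. Mit d/dt von a(t) finden wir j(t) = -30. Durch Ableiten von dem Ruck erhalten wir den Snap: s(t) = 0. Mit s(t) = 0 und Einsetzen von t = 1, finden wir s = 0.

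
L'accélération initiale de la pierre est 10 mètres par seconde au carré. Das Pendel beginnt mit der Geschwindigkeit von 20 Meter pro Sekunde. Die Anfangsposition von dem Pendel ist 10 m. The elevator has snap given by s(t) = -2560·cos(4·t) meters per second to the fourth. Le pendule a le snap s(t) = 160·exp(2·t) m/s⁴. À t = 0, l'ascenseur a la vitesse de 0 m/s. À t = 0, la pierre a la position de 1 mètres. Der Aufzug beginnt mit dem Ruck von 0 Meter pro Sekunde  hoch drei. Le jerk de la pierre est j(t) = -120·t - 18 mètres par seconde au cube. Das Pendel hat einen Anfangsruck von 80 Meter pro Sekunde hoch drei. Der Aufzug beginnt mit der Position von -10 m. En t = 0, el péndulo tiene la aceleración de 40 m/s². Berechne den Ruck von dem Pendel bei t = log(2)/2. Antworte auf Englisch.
Starting from snap s(t) = 160·exp(2·t), we take 1 antiderivative. The antiderivative of snap is jerk. Using j(0) = 80, we get j(t) = 80·exp(2·t). We have jerk j(t) = 80·exp(2·t). Substituting t = log(2)/2: j(log(2)/2) = 160.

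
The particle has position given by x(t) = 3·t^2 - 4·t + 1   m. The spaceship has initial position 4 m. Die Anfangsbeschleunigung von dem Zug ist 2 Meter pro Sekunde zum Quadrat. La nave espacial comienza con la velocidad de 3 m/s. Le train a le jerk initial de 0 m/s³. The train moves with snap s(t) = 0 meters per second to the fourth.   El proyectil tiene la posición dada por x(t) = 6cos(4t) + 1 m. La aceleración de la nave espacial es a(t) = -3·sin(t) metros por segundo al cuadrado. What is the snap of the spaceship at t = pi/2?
Starting from acceleration a(t) = -3·sin(t), we take 2 derivatives. The derivative of acceleration gives jerk: j(t) = -3·cos(t). Taking d/dt of j(t), we find s(t) = 3·sin(t). We have snap s(t) = 3·sin(t). Substituting t = pi/2: s(pi/2) = 3.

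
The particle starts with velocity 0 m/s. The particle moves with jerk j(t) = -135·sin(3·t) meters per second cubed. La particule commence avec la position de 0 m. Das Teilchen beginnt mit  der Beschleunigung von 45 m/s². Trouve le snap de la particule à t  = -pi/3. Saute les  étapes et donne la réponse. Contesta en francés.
s(-pi/3) = 405.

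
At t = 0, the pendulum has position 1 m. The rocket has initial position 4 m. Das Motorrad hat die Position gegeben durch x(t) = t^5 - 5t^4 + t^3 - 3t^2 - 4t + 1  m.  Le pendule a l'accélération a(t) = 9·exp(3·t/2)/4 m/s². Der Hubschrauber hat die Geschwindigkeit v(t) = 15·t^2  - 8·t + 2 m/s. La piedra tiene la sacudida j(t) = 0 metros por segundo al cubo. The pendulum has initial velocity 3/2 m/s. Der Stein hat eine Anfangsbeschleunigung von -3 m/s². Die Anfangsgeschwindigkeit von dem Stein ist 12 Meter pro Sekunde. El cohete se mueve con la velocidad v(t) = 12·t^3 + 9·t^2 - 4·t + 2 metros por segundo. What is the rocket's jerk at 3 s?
To solve this, we need to take 2 derivatives of our velocity equation v(t) = 12·t^3 + 9·t^2 - 4·t + 2. The derivative of velocity gives acceleration: a(t) = 36·t^2 + 18·t - 4. The derivative of acceleration gives jerk: j(t) = 72·t + 18. Using j(t) = 72·t + 18 and substituting t = 3, we find j = 234.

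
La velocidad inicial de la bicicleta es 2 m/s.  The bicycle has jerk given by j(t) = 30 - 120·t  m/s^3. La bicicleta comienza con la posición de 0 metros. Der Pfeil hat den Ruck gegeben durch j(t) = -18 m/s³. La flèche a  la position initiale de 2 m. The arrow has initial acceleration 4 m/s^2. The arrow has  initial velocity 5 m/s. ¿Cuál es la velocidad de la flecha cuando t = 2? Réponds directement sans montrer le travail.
v(2) = -23.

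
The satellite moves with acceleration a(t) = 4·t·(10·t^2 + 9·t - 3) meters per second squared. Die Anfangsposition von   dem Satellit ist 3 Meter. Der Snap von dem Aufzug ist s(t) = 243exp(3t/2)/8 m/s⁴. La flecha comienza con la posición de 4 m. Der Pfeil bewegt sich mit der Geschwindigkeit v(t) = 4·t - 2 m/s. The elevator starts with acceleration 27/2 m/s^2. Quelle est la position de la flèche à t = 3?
Nous devons trouver la primitive de notre équation de la vitesse v(t) = 4·t - 2 1 fois. En prenant ∫v(t)dt et en appliquant x(0) = 4, nous trouvons x(t) = 2·t^2 - 2·t + 4. Nous avons la position x(t) = 2·t^2 - 2·t + 4. En substituant t = 3: x(3) = 16.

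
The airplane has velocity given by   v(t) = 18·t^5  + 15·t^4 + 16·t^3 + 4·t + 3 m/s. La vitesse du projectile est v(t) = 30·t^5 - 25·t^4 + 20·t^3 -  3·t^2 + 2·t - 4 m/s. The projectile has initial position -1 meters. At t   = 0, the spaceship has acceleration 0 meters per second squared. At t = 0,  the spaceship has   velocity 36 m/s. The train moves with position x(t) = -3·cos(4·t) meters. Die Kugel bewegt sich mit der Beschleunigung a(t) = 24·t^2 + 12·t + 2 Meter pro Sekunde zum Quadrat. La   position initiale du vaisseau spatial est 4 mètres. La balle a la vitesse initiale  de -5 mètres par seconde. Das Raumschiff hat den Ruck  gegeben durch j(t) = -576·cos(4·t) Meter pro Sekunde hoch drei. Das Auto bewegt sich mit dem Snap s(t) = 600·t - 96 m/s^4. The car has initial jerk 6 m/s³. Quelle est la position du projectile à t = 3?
En partant de la vitesse v(t) = 30·t^5 - 25·t^4 + 20·t^3 - 3·t^2 + 2·t - 4, nous prenons 1 intégrale. L'intégrale de la vitesse est la position. En utilisant x(0) = -1, nous obtenons x(t) = 5·t^6 - 5·t^5 + 5·t^4 - t^3 + t^2 - 4·t - 1. De l'équation de la position x(t) = 5·t^6 - 5·t^5 + 5·t^4 - t^3 + t^2 - 4·t - 1, nous substituons t = 3 pour obtenir x = 2804.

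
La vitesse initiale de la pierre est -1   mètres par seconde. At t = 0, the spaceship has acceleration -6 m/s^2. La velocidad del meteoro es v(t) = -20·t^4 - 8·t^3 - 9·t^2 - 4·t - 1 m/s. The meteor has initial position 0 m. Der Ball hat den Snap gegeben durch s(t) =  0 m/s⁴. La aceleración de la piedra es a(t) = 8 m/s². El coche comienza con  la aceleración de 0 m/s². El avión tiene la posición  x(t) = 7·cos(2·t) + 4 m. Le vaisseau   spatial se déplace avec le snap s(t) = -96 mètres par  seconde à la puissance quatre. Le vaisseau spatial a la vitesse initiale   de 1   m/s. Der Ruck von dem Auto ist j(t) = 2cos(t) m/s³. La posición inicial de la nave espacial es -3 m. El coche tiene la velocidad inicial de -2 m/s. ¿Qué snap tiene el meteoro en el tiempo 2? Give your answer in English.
Starting from velocity v(t) = -20·t^4 - 8·t^3 - 9·t^2 - 4·t - 1, we take 3 derivatives. Differentiating velocity, we get acceleration: a(t) = -80·t^3 - 24·t^2 - 18·t - 4. Differentiating acceleration, we get jerk: j(t) = -240·t^2 - 48·t - 18. The derivative of jerk gives snap: s(t) = -480·t - 48. We have snap s(t) = -480·t - 48. Substituting t = 2: s(2) = -1008.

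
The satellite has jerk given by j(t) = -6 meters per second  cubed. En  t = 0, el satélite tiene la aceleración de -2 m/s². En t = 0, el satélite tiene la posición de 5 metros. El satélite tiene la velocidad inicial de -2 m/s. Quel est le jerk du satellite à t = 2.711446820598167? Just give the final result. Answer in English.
At t = 2.711446820598167, j = -6.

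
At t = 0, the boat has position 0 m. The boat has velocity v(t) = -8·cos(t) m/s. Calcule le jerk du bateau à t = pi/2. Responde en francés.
Pour résoudre ceci, nous devons prendre 2 dérivées de notre équation de la vitesse v(t) = -8·cos(t). La dérivée de la vitesse donne l'accélération: a(t) = 8·sin(t). La dérivée de l'accélération donne le jerk: j(t) = 8·cos(t). Nous avons le jerk j(t) = 8·cos(t). En substituant t = pi/2: j(pi/2) = 0.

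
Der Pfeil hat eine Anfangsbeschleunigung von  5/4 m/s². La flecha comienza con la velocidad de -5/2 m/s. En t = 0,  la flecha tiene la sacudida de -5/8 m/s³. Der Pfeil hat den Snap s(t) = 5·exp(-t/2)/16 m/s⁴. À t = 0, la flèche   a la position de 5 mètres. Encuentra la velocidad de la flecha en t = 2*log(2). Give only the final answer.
v(2*log(2)) = -5/4.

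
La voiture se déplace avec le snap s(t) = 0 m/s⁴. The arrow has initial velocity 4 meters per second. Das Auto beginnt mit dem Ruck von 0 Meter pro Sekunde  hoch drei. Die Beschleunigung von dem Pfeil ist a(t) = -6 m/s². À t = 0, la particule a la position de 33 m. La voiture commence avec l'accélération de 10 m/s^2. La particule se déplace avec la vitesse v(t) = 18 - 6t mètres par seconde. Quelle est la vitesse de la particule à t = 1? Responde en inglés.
Using v(t) = 18 - 6·t and substituting t = 1, we find v = 12.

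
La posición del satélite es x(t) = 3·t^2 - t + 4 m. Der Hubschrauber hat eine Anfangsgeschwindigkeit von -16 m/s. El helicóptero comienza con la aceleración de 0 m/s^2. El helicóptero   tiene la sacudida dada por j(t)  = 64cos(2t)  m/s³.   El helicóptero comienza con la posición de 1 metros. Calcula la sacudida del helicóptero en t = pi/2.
Tenemos la sacudida j(t) = 64·cos(2·t). Sustituyendo t = pi/2: j(pi/2) = -64.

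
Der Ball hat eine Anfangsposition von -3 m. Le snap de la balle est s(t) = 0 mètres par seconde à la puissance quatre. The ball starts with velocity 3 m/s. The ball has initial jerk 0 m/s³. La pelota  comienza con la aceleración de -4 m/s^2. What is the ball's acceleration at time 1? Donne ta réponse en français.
Pour résoudre ceci, nous devons prendre 2 primitives de notre équation du snap s(t) = 0. En prenant ∫s(t)dt et en appliquant j(0) = 0, nous trouvons j(t) = 0. La primitive du jerk est l'accélération. En utilisant a(0) = -4, nous obtenons a(t) = -4. En utilisant a(t) = -4 et en substituant t = 1, nous trouvons a = -4.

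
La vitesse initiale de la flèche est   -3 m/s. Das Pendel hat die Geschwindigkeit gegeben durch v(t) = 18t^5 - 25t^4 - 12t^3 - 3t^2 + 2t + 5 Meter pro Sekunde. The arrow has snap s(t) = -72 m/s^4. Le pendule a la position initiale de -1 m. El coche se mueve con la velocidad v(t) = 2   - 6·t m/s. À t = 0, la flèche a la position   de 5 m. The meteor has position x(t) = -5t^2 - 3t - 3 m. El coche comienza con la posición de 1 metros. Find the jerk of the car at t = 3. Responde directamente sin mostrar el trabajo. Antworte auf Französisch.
À t = 3, j = 0.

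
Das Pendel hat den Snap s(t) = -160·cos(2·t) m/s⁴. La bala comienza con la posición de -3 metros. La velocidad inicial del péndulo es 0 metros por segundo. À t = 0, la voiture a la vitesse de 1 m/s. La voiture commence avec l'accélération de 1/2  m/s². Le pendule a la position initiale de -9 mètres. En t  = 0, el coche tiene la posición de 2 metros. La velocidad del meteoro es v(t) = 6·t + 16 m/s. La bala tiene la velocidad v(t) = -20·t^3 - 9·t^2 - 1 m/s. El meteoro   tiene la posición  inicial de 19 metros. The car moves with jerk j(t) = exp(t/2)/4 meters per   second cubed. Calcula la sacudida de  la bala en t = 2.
Debemos derivar nuestra ecuación de la velocidad v(t) = -20·t^3 - 9·t^2 - 1 2 veces. Tomando d/dt de v(t), encontramos a(t) = -60·t^2 - 18·t. Derivando la aceleración, obtenemos la sacudida: j(t) = -120·t - 18. Usando j(t) = -120·t - 18 y sustituyendo t = 2, encontramos j = -258.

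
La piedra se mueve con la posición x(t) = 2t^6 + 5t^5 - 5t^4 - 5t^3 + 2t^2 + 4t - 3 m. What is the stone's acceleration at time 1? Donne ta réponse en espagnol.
Partiendo de la posición x(t) = 2·t^6 + 5·t^5 - 5·t^4 - 5·t^3 + 2·t^2 + 4·t - 3, tomamos 2 derivadas. La derivada de la posición da la velocidad: v(t) = 12·t^5 + 25·t^4 - 20·t^3 - 15·t^2 + 4·t + 4. Derivando la velocidad, obtenemos la aceleración: a(t) = 60·t^4 + 100·t^3 - 60·t^2 - 30·t + 4. Tenemos la aceleración a(t) = 60·t^4 + 100·t^3 - 60·t^2 - 30·t + 4. Sustituyendo t = 1: a(1) = 74.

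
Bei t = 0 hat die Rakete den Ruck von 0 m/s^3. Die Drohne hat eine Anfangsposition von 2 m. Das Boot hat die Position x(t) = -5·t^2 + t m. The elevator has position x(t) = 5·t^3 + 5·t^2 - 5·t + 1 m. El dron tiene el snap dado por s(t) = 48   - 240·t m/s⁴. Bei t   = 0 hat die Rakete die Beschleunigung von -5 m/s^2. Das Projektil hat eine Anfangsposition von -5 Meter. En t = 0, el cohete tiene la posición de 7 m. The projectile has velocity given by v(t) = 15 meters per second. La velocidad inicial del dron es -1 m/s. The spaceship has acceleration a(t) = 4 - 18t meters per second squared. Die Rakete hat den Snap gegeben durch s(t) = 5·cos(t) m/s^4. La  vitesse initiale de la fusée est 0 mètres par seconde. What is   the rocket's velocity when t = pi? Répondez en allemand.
Wir müssen die Stammfunktion unserer Gleichung für den Snap s(t) = 5·cos(t) 3-mal finden. Durch Integration von dem Snap und Verwendung der Anfangsbedingung j(0) = 0, erhalten wir j(t) = 5·sin(t). Mit ∫j(t)dt und Anwendung von a(0) = -5, finden wir a(t) = -5·cos(t). Durch Integration von der Beschleunigung und Verwendung der Anfangsbedingung v(0) = 0, erhalten wir v(t) = -5·sin(t). Aus der Gleichung für die Geschwindigkeit v(t) = -5·sin(t), setzen wir t = pi ein und erhalten v = 0.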